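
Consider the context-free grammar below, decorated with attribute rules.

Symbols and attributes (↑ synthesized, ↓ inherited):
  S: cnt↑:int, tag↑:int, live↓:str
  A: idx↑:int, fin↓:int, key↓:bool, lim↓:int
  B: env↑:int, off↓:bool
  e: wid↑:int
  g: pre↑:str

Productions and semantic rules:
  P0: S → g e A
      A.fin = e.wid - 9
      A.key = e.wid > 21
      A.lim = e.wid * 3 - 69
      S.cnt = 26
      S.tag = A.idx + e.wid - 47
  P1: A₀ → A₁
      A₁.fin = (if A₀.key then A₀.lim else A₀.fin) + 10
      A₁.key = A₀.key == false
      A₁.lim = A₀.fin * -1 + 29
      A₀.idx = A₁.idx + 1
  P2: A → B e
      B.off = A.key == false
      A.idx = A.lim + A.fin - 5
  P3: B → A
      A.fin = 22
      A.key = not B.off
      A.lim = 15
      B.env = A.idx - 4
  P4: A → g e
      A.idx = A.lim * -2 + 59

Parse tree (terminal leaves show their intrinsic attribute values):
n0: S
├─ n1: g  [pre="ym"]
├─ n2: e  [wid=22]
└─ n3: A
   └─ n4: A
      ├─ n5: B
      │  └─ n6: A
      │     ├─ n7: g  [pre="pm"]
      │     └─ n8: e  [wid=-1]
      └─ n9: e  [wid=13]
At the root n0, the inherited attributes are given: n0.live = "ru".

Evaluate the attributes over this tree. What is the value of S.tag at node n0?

1. n0.live = "ru"  [given at root]
2. n1.pre = "ym"  [terminal]
3. n2.wid = 22  [terminal]
4. n3.fin = 13  [e.wid - 9]
5. n3.key = true  [e.wid > 21]
6. n3.lim = -3  [e.wid * 3 - 69]
7. n4.fin = 7  [(if A₀.key then A₀.lim else A₀.fin) + 10]
8. n4.key = false  [A₀.key == false]
9. n4.lim = 16  [A₀.fin * -1 + 29]
10. n5.off = true  [A.key == false]
11. n6.fin = 22  [22]
12. n6.key = false  [not B.off]
13. n6.lim = 15  [15]
14. n7.pre = "pm"  [terminal]
15. n8.wid = -1  [terminal]
16. n6.idx = 29  [A.lim * -2 + 59]
17. n5.env = 25  [A.idx - 4]
18. n9.wid = 13  [terminal]
19. n4.idx = 18  [A.lim + A.fin - 5]
20. n3.idx = 19  [A₁.idx + 1]
21. n0.cnt = 26  [26]
22. n0.tag = -6  [A.idx + e.wid - 47]

-6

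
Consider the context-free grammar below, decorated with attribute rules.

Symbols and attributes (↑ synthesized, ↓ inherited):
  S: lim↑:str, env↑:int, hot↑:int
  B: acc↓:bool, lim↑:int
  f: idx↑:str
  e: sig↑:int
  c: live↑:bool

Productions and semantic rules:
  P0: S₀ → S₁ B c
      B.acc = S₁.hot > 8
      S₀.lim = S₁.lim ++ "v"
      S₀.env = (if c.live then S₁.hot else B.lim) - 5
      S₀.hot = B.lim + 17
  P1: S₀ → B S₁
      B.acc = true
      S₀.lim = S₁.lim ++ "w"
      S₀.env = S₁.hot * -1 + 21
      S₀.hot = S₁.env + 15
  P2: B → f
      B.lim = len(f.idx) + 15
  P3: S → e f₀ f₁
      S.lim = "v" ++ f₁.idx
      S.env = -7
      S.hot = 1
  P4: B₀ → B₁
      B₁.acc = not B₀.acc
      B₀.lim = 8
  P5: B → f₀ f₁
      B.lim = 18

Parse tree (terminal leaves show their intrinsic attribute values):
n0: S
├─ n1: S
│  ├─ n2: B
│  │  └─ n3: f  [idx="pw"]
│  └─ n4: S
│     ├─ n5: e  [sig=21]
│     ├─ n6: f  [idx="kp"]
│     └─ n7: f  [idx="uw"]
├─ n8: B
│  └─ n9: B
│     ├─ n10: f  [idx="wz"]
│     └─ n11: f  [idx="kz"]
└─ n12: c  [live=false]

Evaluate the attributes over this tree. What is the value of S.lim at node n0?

"vuwwv"

1. n2.acc = true  [true]
2. n3.idx = "pw"  [terminal]
3. n2.lim = 17  [len(f.idx) + 15]
4. n5.sig = 21  [terminal]
5. n6.idx = "kp"  [terminal]
6. n7.idx = "uw"  [terminal]
7. n4.lim = "vuw"  ["v" ++ f₁.idx]
8. n4.env = -7  [-7]
9. n4.hot = 1  [1]
10. n1.lim = "vuww"  [S₁.lim ++ "w"]
11. n1.env = 20  [S₁.hot * -1 + 21]
12. n1.hot = 8  [S₁.env + 15]
13. n8.acc = false  [S₁.hot > 8]
14. n9.acc = true  [not B₀.acc]
15. n10.idx = "wz"  [terminal]
16. n11.idx = "kz"  [terminal]
17. n9.lim = 18  [18]
18. n8.lim = 8  [8]
19. n12.live = false  [terminal]
20. n0.lim = "vuwwv"  [S₁.lim ++ "v"]
21. n0.env = 3  [(if c.live then S₁.hot else B.lim) - 5]
22. n0.hot = 25  [B.lim + 17]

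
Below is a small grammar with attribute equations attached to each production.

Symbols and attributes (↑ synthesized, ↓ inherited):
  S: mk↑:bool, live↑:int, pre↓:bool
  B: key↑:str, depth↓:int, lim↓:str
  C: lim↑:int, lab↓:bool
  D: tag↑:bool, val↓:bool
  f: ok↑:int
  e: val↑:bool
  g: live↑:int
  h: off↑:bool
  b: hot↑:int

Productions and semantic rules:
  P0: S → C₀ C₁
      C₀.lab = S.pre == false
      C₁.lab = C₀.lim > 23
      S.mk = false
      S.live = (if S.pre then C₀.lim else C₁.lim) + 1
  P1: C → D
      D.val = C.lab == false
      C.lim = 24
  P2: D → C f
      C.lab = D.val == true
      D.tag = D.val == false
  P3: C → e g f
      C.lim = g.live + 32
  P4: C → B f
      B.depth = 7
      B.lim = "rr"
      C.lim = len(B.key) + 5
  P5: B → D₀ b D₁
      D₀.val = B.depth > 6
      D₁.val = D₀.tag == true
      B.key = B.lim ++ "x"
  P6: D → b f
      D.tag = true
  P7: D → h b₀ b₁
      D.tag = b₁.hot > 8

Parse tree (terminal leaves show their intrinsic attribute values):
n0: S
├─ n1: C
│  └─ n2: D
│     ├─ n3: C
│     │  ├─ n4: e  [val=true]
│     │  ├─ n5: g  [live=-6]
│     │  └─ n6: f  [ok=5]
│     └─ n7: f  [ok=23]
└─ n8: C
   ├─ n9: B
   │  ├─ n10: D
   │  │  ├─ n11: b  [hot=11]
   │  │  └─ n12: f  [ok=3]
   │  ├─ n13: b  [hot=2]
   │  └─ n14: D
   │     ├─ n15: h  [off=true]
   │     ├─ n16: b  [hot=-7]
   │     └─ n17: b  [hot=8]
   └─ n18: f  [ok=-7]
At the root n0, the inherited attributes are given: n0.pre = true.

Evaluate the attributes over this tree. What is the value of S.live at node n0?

25

1. n0.pre = true  [given at root]
2. n1.lab = false  [S.pre == false]
3. n2.val = true  [C.lab == false]
4. n3.lab = true  [D.val == true]
5. n4.val = true  [terminal]
6. n5.live = -6  [terminal]
7. n6.ok = 5  [terminal]
8. n3.lim = 26  [g.live + 32]
9. n7.ok = 23  [terminal]
10. n2.tag = false  [D.val == false]
11. n1.lim = 24  [24]
12. n8.lab = true  [C₀.lim > 23]
13. n9.depth = 7  [7]
14. n9.lim = "rr"  ["rr"]
15. n10.val = true  [B.depth > 6]
16. n11.hot = 11  [terminal]
17. n12.ok = 3  [terminal]
18. n10.tag = true  [true]
19. n13.hot = 2  [terminal]
20. n14.val = true  [D₀.tag == true]
21. n15.off = true  [terminal]
22. n16.hot = -7  [terminal]
23. n17.hot = 8  [terminal]
24. n14.tag = false  [b₁.hot > 8]
25. n9.key = "rrx"  [B.lim ++ "x"]
26. n18.ok = -7  [terminal]
27. n8.lim = 8  [len(B.key) + 5]
28. n0.mk = false  [false]
29. n0.live = 25  [(if S.pre then C₀.lim else C₁.lim) + 1]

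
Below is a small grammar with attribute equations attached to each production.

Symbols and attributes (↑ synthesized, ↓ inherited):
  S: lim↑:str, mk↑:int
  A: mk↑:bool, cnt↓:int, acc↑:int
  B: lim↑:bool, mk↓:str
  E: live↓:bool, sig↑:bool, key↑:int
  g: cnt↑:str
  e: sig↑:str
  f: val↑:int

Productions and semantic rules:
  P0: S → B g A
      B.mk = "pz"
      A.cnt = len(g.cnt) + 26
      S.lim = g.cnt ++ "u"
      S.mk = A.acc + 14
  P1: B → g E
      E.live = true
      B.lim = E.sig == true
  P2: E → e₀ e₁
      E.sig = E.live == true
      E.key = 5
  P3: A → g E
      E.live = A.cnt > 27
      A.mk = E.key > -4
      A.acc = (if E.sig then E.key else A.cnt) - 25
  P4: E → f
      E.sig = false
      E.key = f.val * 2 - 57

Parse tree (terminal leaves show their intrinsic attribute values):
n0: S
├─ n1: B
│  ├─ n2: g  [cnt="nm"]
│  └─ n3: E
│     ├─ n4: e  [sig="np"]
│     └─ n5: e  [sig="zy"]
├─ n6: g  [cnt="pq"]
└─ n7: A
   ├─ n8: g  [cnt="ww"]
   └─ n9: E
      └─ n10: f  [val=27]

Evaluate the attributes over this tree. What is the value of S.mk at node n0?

1. n1.mk = "pz"  ["pz"]
2. n2.cnt = "nm"  [terminal]
3. n3.live = true  [true]
4. n4.sig = "np"  [terminal]
5. n5.sig = "zy"  [terminal]
6. n3.sig = true  [E.live == true]
7. n3.key = 5  [5]
8. n1.lim = true  [E.sig == true]
9. n6.cnt = "pq"  [terminal]
10. n7.cnt = 28  [len(g.cnt) + 26]
11. n8.cnt = "ww"  [terminal]
12. n9.live = true  [A.cnt > 27]
13. n10.val = 27  [terminal]
14. n9.sig = false  [false]
15. n9.key = -3  [f.val * 2 - 57]
16. n7.mk = true  [E.key > -4]
17. n7.acc = 3  [(if E.sig then E.key else A.cnt) - 25]
18. n0.lim = "pqu"  [g.cnt ++ "u"]
19. n0.mk = 17  [A.acc + 14]

17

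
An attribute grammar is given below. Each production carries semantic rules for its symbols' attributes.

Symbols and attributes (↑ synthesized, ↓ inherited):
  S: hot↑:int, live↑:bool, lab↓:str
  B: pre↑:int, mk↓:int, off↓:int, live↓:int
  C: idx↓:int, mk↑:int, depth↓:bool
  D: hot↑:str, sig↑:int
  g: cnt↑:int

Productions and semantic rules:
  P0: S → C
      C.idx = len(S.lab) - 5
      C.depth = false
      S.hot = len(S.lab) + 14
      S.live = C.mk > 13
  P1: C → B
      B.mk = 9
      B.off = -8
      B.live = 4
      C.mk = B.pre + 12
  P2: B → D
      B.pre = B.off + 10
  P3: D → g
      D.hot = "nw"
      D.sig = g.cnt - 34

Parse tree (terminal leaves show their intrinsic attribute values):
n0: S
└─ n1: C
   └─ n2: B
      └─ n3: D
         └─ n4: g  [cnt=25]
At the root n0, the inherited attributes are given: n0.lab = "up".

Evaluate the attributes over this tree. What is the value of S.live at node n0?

true

1. n0.lab = "up"  [given at root]
2. n1.idx = -3  [len(S.lab) - 5]
3. n1.depth = false  [false]
4. n2.mk = 9  [9]
5. n2.off = -8  [-8]
6. n2.live = 4  [4]
7. n4.cnt = 25  [terminal]
8. n3.hot = "nw"  ["nw"]
9. n3.sig = -9  [g.cnt - 34]
10. n2.pre = 2  [B.off + 10]
11. n1.mk = 14  [B.pre + 12]
12. n0.hot = 16  [len(S.lab) + 14]
13. n0.live = true  [C.mk > 13]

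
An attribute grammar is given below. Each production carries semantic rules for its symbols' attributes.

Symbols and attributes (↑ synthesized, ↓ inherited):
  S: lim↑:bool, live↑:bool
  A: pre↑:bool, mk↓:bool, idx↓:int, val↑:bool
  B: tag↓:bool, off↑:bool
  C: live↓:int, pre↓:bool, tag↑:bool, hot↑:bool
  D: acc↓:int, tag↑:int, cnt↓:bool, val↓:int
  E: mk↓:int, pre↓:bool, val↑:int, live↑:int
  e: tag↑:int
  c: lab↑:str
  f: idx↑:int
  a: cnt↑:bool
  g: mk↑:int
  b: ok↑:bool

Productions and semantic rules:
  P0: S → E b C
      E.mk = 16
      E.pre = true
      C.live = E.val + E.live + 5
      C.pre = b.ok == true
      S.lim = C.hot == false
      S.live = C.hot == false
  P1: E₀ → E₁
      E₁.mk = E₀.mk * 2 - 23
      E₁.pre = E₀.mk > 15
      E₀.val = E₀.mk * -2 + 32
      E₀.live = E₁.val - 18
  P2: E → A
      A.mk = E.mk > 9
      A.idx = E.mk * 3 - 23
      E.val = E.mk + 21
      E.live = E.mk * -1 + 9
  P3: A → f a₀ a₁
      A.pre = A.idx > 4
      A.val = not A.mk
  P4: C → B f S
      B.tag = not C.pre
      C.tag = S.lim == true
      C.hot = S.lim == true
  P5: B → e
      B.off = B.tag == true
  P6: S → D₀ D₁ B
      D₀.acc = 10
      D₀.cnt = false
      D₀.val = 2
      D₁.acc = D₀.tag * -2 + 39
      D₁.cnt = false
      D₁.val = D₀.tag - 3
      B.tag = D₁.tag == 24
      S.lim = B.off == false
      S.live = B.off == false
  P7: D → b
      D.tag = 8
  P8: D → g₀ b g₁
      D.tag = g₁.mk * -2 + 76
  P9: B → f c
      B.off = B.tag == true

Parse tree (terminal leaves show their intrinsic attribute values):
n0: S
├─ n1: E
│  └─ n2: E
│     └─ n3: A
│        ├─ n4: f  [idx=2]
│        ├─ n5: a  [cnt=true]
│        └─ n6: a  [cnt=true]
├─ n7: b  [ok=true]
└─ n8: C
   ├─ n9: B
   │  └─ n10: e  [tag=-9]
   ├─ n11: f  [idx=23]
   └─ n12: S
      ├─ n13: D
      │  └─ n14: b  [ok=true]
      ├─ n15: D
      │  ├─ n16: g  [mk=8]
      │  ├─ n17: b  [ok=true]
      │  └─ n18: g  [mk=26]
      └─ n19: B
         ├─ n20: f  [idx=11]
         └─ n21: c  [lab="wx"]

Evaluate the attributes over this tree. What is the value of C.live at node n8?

1. n1.mk = 16  [16]
2. n1.pre = true  [true]
3. n2.mk = 9  [E₀.mk * 2 - 23]
4. n2.pre = true  [E₀.mk > 15]
5. n3.mk = false  [E.mk > 9]
6. n3.idx = 4  [E.mk * 3 - 23]
7. n4.idx = 2  [terminal]
8. n5.cnt = true  [terminal]
9. n6.cnt = true  [terminal]
10. n3.pre = false  [A.idx > 4]
11. n3.val = true  [not A.mk]
12. n2.val = 30  [E.mk + 21]
13. n2.live = 0  [E.mk * -1 + 9]
14. n1.val = 0  [E₀.mk * -2 + 32]
15. n1.live = 12  [E₁.val - 18]
16. n7.ok = true  [terminal]
17. n8.live = 17  [E.val + E.live + 5]
18. n8.pre = true  [b.ok == true]
19. n9.tag = false  [not C.pre]
20. n10.tag = -9  [terminal]
21. n9.off = false  [B.tag == true]
22. n11.idx = 23  [terminal]
23. n13.acc = 10  [10]
24. n13.cnt = false  [false]
25. n13.val = 2  [2]
26. n14.ok = true  [terminal]
27. n13.tag = 8  [8]
28. n15.acc = 23  [D₀.tag * -2 + 39]
29. n15.cnt = false  [false]
30. n15.val = 5  [D₀.tag - 3]
31. n16.mk = 8  [terminal]
32. n17.ok = true  [terminal]
33. n18.mk = 26  [terminal]
34. n15.tag = 24  [g₁.mk * -2 + 76]
35. n19.tag = true  [D₁.tag == 24]
36. n20.idx = 11  [terminal]
37. n21.lab = "wx"  [terminal]
38. n19.off = true  [B.tag == true]
39. n12.lim = false  [B.off == false]
40. n12.live = false  [B.off == false]
41. n8.tag = false  [S.lim == true]
42. n8.hot = false  [S.lim == true]
43. n0.lim = true  [C.hot == false]
44. n0.live = true  [C.hot == false]

17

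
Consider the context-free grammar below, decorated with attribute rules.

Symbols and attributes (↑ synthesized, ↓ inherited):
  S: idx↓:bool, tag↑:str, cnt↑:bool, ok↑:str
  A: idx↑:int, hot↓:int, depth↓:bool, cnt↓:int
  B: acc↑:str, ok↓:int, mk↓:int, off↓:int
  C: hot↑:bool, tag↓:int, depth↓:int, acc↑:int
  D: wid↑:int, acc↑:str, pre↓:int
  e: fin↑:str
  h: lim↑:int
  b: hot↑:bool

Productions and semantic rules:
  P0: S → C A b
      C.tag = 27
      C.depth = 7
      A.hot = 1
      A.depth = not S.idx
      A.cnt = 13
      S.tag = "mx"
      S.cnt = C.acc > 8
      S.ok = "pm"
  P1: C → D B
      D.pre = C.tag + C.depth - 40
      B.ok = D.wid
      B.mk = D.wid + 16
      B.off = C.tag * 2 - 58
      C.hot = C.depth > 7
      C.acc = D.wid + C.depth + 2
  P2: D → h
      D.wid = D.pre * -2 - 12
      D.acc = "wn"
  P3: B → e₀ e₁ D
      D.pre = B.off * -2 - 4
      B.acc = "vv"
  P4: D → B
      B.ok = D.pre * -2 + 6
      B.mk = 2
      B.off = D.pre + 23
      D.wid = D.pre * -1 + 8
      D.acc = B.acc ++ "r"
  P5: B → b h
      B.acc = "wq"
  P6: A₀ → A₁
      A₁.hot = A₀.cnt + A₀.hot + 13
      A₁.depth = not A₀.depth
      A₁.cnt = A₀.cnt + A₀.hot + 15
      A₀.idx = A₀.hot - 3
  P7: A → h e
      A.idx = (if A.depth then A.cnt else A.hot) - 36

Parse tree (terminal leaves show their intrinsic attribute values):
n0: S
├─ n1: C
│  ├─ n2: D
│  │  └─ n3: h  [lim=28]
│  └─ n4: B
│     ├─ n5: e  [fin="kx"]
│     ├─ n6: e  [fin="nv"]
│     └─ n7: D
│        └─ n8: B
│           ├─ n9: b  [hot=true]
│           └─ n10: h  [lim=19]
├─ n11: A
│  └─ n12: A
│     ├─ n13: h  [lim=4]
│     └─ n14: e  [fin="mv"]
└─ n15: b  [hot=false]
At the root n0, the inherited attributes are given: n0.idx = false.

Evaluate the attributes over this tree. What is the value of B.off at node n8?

27

1. n0.idx = false  [given at root]
2. n1.tag = 27  [27]
3. n1.depth = 7  [7]
4. n2.pre = -6  [C.tag + C.depth - 40]
5. n3.lim = 28  [terminal]
6. n2.wid = 0  [D.pre * -2 - 12]
7. n2.acc = "wn"  ["wn"]
8. n4.ok = 0  [D.wid]
9. n4.mk = 16  [D.wid + 16]
10. n4.off = -4  [C.tag * 2 - 58]
11. n5.fin = "kx"  [terminal]
12. n6.fin = "nv"  [terminal]
13. n7.pre = 4  [B.off * -2 - 4]
14. n8.ok = -2  [D.pre * -2 + 6]
15. n8.mk = 2  [2]
16. n8.off = 27  [D.pre + 23]
17. n9.hot = true  [terminal]
18. n10.lim = 19  [terminal]
19. n8.acc = "wq"  ["wq"]
20. n7.wid = 4  [D.pre * -1 + 8]
21. n7.acc = "wqr"  [B.acc ++ "r"]
22. n4.acc = "vv"  ["vv"]
23. n1.hot = false  [C.depth > 7]
24. n1.acc = 9  [D.wid + C.depth + 2]
25. n11.hot = 1  [1]
26. n11.depth = true  [not S.idx]
27. n11.cnt = 13  [13]
28. n12.hot = 27  [A₀.cnt + A₀.hot + 13]
29. n12.depth = false  [not A₀.depth]
30. n12.cnt = 29  [A₀.cnt + A₀.hot + 15]
31. n13.lim = 4  [terminal]
32. n14.fin = "mv"  [terminal]
33. n12.idx = -9  [(if A.depth then A.cnt else A.hot) - 36]
34. n11.idx = -2  [A₀.hot - 3]
35. n15.hot = false  [terminal]
36. n0.tag = "mx"  ["mx"]
37. n0.cnt = true  [C.acc > 8]
38. n0.ok = "pm"  ["pm"]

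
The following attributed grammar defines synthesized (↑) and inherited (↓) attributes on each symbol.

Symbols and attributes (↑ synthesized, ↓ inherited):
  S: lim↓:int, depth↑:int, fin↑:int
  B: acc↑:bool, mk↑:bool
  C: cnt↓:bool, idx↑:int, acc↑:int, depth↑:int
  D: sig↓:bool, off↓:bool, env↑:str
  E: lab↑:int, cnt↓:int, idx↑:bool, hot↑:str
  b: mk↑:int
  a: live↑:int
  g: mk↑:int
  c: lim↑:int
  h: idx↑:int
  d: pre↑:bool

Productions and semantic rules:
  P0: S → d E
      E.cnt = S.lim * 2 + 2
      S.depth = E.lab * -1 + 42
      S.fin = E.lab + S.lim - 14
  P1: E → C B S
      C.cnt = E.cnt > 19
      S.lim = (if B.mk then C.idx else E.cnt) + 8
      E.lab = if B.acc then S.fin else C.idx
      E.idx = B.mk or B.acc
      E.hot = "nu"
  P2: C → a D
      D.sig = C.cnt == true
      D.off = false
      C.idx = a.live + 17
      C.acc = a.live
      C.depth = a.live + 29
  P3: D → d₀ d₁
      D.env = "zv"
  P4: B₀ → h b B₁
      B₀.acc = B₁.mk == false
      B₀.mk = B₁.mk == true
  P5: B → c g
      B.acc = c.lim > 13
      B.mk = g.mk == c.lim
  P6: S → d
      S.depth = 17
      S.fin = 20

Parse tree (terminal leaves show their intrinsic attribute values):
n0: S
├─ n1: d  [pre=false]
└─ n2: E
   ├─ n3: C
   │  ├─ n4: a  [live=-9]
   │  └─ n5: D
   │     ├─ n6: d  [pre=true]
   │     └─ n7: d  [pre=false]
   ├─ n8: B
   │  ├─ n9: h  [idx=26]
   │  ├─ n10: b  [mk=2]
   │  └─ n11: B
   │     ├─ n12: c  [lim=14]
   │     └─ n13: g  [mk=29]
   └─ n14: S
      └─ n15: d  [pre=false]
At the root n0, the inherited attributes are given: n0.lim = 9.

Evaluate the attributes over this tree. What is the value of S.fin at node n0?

15

1. n0.lim = 9  [given at root]
2. n1.pre = false  [terminal]
3. n2.cnt = 20  [S.lim * 2 + 2]
4. n3.cnt = true  [E.cnt > 19]
5. n4.live = -9  [terminal]
6. n5.sig = true  [C.cnt == true]
7. n5.off = false  [false]
8. n6.pre = true  [terminal]
9. n7.pre = false  [terminal]
10. n5.env = "zv"  ["zv"]
11. n3.idx = 8  [a.live + 17]
12. n3.acc = -9  [a.live]
13. n3.depth = 20  [a.live + 29]
14. n9.idx = 26  [terminal]
15. n10.mk = 2  [terminal]
16. n12.lim = 14  [terminal]
17. n13.mk = 29  [terminal]
18. n11.acc = true  [c.lim > 13]
19. n11.mk = false  [g.mk == c.lim]
20. n8.acc = true  [B₁.mk == false]
21. n8.mk = false  [B₁.mk == true]
22. n14.lim = 28  [(if B.mk then C.idx else E.cnt) + 8]
23. n15.pre = false  [terminal]
24. n14.depth = 17  [17]
25. n14.fin = 20  [20]
26. n2.lab = 20  [if B.acc then S.fin else C.idx]
27. n2.idx = true  [B.mk or B.acc]
28. n2.hot = "nu"  ["nu"]
29. n0.depth = 22  [E.lab * -1 + 42]
30. n0.fin = 15  [E.lab + S.lim - 14]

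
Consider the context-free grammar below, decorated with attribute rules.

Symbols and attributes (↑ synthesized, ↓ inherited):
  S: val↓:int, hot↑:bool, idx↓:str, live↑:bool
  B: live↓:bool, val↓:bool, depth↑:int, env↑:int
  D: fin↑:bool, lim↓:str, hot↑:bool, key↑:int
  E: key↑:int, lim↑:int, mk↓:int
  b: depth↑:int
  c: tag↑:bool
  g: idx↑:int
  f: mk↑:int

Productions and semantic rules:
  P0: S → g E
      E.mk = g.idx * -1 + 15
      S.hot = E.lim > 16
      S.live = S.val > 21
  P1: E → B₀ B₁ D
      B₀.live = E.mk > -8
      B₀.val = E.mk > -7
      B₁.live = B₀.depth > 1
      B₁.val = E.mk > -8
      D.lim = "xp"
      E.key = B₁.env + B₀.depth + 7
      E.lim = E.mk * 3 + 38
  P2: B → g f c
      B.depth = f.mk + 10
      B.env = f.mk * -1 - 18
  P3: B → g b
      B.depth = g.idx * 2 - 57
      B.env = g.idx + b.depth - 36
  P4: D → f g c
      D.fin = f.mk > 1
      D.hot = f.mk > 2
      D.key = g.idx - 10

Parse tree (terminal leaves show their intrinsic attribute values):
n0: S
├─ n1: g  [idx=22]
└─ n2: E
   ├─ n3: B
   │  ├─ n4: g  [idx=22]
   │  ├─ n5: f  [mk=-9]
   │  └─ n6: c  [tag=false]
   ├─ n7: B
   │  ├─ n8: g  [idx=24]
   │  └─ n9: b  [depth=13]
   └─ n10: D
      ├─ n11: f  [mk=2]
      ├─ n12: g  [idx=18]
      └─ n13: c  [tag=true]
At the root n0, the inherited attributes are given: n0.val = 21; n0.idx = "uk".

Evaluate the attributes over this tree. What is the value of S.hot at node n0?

1. n0.val = 21  [given at root]
2. n0.idx = "uk"  [given at root]
3. n1.idx = 22  [terminal]
4. n2.mk = -7  [g.idx * -1 + 15]
5. n3.live = true  [E.mk > -8]
6. n3.val = false  [E.mk > -7]
7. n4.idx = 22  [terminal]
8. n5.mk = -9  [terminal]
9. n6.tag = false  [terminal]
10. n3.depth = 1  [f.mk + 10]
11. n3.env = -9  [f.mk * -1 - 18]
12. n7.live = false  [B₀.depth > 1]
13. n7.val = true  [E.mk > -8]
14. n8.idx = 24  [terminal]
15. n9.depth = 13  [terminal]
16. n7.depth = -9  [g.idx * 2 - 57]
17. n7.env = 1  [g.idx + b.depth - 36]
18. n10.lim = "xp"  ["xp"]
19. n11.mk = 2  [terminal]
20. n12.idx = 18  [terminal]
21. n13.tag = true  [terminal]
22. n10.fin = true  [f.mk > 1]
23. n10.hot = false  [f.mk > 2]
24. n10.key = 8  [g.idx - 10]
25. n2.key = 9  [B₁.env + B₀.depth + 7]
26. n2.lim = 17  [E.mk * 3 + 38]
27. n0.hot = true  [E.lim > 16]
28. n0.live = false  [S.val > 21]

true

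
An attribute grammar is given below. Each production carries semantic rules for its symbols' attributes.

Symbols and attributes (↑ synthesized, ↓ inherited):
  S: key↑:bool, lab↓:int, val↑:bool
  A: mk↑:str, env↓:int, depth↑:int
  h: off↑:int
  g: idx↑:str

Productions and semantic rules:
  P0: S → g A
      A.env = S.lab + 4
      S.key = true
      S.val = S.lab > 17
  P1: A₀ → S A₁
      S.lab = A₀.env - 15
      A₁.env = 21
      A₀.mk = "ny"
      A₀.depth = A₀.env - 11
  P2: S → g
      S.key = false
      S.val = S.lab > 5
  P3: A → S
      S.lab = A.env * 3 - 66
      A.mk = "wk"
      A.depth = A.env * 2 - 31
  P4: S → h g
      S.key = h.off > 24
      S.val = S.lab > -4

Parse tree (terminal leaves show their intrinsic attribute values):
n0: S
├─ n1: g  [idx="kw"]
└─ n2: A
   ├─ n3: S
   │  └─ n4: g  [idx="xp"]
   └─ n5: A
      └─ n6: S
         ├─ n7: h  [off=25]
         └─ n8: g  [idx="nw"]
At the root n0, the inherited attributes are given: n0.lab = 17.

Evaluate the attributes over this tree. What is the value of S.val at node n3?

true

1. n0.lab = 17  [given at root]
2. n1.idx = "kw"  [terminal]
3. n2.env = 21  [S.lab + 4]
4. n3.lab = 6  [A₀.env - 15]
5. n4.idx = "xp"  [terminal]
6. n3.key = false  [false]
7. n3.val = true  [S.lab > 5]
8. n5.env = 21  [21]
9. n6.lab = -3  [A.env * 3 - 66]
10. n7.off = 25  [terminal]
11. n8.idx = "nw"  [terminal]
12. n6.key = true  [h.off > 24]
13. n6.val = true  [S.lab > -4]
14. n5.mk = "wk"  ["wk"]
15. n5.depth = 11  [A.env * 2 - 31]
16. n2.mk = "ny"  ["ny"]
17. n2.depth = 10  [A₀.env - 11]
18. n0.key = true  [true]
19. n0.val = false  [S.lab > 17]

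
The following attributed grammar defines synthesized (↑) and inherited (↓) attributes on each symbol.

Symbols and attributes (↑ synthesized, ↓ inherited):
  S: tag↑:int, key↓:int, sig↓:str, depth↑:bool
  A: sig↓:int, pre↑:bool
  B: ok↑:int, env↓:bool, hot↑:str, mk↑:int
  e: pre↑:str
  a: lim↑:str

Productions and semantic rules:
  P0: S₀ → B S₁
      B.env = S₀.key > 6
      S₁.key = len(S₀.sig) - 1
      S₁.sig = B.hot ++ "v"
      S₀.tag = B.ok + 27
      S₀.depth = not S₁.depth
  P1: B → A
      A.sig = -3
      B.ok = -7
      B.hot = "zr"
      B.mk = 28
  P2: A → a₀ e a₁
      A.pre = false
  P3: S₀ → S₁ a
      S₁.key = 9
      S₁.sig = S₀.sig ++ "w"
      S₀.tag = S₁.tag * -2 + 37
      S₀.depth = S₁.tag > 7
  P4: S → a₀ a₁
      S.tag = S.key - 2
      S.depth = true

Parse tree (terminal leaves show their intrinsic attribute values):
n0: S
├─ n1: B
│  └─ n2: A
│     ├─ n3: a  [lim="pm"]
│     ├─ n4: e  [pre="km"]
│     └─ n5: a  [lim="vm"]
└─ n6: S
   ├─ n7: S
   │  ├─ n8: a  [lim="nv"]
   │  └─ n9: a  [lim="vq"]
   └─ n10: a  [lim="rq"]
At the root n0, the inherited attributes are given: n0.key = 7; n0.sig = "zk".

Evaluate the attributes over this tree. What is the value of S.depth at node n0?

1. n0.key = 7  [given at root]
2. n0.sig = "zk"  [given at root]
3. n1.env = true  [S₀.key > 6]
4. n2.sig = -3  [-3]
5. n3.lim = "pm"  [terminal]
6. n4.pre = "km"  [terminal]
7. n5.lim = "vm"  [terminal]
8. n2.pre = false  [false]
9. n1.ok = -7  [-7]
10. n1.hot = "zr"  ["zr"]
11. n1.mk = 28  [28]
12. n6.key = 1  [len(S₀.sig) - 1]
13. n6.sig = "zrv"  [B.hot ++ "v"]
14. n7.key = 9  [9]
15. n7.sig = "zrvw"  [S₀.sig ++ "w"]
16. n8.lim = "nv"  [terminal]
17. n9.lim = "vq"  [terminal]
18. n7.tag = 7  [S.key - 2]
19. n7.depth = true  [true]
20. n10.lim = "rq"  [terminal]
21. n6.tag = 23  [S₁.tag * -2 + 37]
22. n6.depth = false  [S₁.tag > 7]
23. n0.tag = 20  [B.ok + 27]
24. n0.depth = true  [not S₁.depth]

true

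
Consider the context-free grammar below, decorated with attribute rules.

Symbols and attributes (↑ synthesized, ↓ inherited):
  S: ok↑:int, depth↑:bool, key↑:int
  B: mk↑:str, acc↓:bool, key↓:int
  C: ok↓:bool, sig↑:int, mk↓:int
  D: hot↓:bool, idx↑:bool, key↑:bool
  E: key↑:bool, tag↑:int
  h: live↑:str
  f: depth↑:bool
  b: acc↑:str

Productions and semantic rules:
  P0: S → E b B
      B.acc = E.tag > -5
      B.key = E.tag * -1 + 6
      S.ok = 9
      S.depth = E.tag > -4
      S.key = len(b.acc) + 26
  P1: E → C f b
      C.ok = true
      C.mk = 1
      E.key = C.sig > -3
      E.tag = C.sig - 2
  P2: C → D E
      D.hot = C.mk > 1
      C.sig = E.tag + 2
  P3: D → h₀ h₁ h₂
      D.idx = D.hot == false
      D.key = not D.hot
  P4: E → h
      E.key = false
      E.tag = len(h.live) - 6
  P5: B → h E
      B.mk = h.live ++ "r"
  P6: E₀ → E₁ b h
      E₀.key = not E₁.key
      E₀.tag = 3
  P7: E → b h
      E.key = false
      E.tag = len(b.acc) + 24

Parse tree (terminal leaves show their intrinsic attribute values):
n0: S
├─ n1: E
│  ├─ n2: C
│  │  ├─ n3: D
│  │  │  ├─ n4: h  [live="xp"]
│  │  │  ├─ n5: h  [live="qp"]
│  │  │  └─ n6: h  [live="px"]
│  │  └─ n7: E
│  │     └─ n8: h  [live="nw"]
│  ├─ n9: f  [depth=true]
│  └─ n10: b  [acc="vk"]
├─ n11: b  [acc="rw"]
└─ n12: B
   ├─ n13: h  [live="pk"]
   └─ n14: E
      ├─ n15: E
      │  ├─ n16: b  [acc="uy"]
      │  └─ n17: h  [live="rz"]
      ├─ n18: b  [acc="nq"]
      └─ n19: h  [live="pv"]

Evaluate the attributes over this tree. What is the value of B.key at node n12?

1. n2.ok = true  [true]
2. n2.mk = 1  [1]
3. n3.hot = false  [C.mk > 1]
4. n4.live = "xp"  [terminal]
5. n5.live = "qp"  [terminal]
6. n6.live = "px"  [terminal]
7. n3.idx = true  [D.hot == false]
8. n3.key = true  [not D.hot]
9. n8.live = "nw"  [terminal]
10. n7.key = false  [false]
11. n7.tag = -4  [len(h.live) - 6]
12. n2.sig = -2  [E.tag + 2]
13. n9.depth = true  [terminal]
14. n10.acc = "vk"  [terminal]
15. n1.key = true  [C.sig > -3]
16. n1.tag = -4  [C.sig - 2]
17. n11.acc = "rw"  [terminal]
18. n12.acc = true  [E.tag > -5]
19. n12.key = 10  [E.tag * -1 + 6]
20. n13.live = "pk"  [terminal]
21. n16.acc = "uy"  [terminal]
22. n17.live = "rz"  [terminal]
23. n15.key = false  [false]
24. n15.tag = 26  [len(b.acc) + 24]
25. n18.acc = "nq"  [terminal]
26. n19.live = "pv"  [terminal]
27. n14.key = true  [not E₁.key]
28. n14.tag = 3  [3]
29. n12.mk = "pkr"  [h.live ++ "r"]
30. n0.ok = 9  [9]
31. n0.depth = false  [E.tag > -4]
32. n0.key = 28  [len(b.acc) + 26]

10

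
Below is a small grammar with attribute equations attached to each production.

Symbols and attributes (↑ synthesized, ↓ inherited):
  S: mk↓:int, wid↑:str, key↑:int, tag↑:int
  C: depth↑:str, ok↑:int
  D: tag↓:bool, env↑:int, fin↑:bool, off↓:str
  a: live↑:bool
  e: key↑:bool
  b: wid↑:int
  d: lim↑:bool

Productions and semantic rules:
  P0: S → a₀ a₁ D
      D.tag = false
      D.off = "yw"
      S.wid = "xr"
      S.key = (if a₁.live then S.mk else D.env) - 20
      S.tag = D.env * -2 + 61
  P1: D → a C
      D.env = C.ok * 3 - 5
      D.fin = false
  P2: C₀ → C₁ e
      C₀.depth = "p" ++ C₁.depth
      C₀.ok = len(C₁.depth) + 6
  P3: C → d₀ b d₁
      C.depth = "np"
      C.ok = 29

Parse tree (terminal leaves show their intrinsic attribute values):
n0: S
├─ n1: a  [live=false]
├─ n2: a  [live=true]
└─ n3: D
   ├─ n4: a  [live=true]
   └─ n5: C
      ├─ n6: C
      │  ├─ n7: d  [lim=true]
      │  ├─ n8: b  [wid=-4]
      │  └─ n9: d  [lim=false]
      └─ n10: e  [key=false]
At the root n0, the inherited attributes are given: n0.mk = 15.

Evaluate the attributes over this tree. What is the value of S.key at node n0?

1. n0.mk = 15  [given at root]
2. n1.live = false  [terminal]
3. n2.live = true  [terminal]
4. n3.tag = false  [false]
5. n3.off = "yw"  ["yw"]
6. n4.live = true  [terminal]
7. n7.lim = true  [terminal]
8. n8.wid = -4  [terminal]
9. n9.lim = false  [terminal]
10. n6.depth = "np"  ["np"]
11. n6.ok = 29  [29]
12. n10.key = false  [terminal]
13. n5.depth = "pnp"  ["p" ++ C₁.depth]
14. n5.ok = 8  [len(C₁.depth) + 6]
15. n3.env = 19  [C.ok * 3 - 5]
16. n3.fin = false  [false]
17. n0.wid = "xr"  ["xr"]
18. n0.key = -5  [(if a₁.live then S.mk else D.env) - 20]
19. n0.tag = 23  [D.env * -2 + 61]

-5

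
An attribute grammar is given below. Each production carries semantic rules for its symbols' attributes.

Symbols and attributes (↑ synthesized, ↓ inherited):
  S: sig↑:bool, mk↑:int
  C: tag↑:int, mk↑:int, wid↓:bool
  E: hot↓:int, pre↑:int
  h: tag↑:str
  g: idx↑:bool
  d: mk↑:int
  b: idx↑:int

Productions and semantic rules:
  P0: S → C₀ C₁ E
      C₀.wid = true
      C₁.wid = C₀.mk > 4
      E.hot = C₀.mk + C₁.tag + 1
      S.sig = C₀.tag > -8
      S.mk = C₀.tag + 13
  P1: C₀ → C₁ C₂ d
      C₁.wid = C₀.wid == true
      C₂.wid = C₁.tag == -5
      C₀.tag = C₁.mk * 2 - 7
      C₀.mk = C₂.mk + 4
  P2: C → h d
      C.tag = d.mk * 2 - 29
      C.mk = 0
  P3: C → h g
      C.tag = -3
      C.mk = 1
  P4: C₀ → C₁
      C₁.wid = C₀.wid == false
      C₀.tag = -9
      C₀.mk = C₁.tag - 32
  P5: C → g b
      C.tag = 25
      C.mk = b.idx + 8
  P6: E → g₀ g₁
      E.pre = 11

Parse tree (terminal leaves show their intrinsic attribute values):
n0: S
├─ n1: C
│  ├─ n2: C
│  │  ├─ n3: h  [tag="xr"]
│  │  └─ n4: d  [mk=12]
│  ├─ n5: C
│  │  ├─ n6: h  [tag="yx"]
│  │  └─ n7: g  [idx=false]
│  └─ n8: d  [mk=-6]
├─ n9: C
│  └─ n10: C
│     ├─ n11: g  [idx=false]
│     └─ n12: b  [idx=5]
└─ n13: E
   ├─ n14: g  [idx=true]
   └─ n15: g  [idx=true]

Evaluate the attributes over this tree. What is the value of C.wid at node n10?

1. n1.wid = true  [true]
2. n2.wid = true  [C₀.wid == true]
3. n3.tag = "xr"  [terminal]
4. n4.mk = 12  [terminal]
5. n2.tag = -5  [d.mk * 2 - 29]
6. n2.mk = 0  [0]
7. n5.wid = true  [C₁.tag == -5]
8. n6.tag = "yx"  [terminal]
9. n7.idx = false  [terminal]
10. n5.tag = -3  [-3]
11. n5.mk = 1  [1]
12. n8.mk = -6  [terminal]
13. n1.tag = -7  [C₁.mk * 2 - 7]
14. n1.mk = 5  [C₂.mk + 4]
15. n9.wid = true  [C₀.mk > 4]
16. n10.wid = false  [C₀.wid == false]
17. n11.idx = false  [terminal]
18. n12.idx = 5  [terminal]
19. n10.tag = 25  [25]
20. n10.mk = 13  [b.idx + 8]
21. n9.tag = -9  [-9]
22. n9.mk = -7  [C₁.tag - 32]
23. n13.hot = -3  [C₀.mk + C₁.tag + 1]
24. n14.idx = true  [terminal]
25. n15.idx = true  [terminal]
26. n13.pre = 11  [11]
27. n0.sig = true  [C₀.tag > -8]
28. n0.mk = 6  [C₀.tag + 13]

false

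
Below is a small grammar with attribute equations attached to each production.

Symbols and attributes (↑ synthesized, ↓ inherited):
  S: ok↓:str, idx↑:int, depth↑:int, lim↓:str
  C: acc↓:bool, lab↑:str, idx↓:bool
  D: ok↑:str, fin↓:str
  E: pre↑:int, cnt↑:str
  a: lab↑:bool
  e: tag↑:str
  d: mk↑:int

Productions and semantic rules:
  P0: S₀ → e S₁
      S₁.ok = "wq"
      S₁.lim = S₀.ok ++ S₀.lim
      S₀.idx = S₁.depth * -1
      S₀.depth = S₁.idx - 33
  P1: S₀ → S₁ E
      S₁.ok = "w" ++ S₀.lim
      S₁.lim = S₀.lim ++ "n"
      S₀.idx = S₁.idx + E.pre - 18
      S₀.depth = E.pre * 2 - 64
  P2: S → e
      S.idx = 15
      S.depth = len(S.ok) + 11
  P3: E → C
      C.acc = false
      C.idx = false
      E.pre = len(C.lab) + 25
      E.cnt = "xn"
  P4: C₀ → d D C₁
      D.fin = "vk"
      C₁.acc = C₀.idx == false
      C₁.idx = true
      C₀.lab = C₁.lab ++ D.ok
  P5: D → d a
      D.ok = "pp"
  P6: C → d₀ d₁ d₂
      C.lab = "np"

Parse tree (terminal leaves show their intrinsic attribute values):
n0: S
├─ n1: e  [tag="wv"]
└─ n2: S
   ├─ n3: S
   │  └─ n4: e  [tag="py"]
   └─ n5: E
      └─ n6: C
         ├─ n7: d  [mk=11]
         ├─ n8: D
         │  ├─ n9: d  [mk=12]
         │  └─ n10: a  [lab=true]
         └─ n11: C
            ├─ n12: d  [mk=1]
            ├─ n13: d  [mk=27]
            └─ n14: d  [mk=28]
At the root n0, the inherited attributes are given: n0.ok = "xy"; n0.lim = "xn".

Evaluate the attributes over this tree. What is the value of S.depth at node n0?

1. n0.ok = "xy"  [given at root]
2. n0.lim = "xn"  [given at root]
3. n1.tag = "wv"  [terminal]
4. n2.ok = "wq"  ["wq"]
5. n2.lim = "xyxn"  [S₀.ok ++ S₀.lim]
6. n3.ok = "wxyxn"  ["w" ++ S₀.lim]
7. n3.lim = "xyxnn"  [S₀.lim ++ "n"]
8. n4.tag = "py"  [terminal]
9. n3.idx = 15  [15]
10. n3.depth = 16  [len(S.ok) + 11]
11. n6.acc = false  [false]
12. n6.idx = false  [false]
13. n7.mk = 11  [terminal]
14. n8.fin = "vk"  ["vk"]
15. n9.mk = 12  [terminal]
16. n10.lab = true  [terminal]
17. n8.ok = "pp"  ["pp"]
18. n11.acc = true  [C₀.idx == false]
19. n11.idx = true  [true]
20. n12.mk = 1  [terminal]
21. n13.mk = 27  [terminal]
22. n14.mk = 28  [terminal]
23. n11.lab = "np"  ["np"]
24. n6.lab = "nppp"  [C₁.lab ++ D.ok]
25. n5.pre = 29  [len(C.lab) + 25]
26. n5.cnt = "xn"  ["xn"]
27. n2.idx = 26  [S₁.idx + E.pre - 18]
28. n2.depth = -6  [E.pre * 2 - 64]
29. n0.idx = 6  [S₁.depth * -1]
30. n0.depth = -7  [S₁.idx - 33]

-7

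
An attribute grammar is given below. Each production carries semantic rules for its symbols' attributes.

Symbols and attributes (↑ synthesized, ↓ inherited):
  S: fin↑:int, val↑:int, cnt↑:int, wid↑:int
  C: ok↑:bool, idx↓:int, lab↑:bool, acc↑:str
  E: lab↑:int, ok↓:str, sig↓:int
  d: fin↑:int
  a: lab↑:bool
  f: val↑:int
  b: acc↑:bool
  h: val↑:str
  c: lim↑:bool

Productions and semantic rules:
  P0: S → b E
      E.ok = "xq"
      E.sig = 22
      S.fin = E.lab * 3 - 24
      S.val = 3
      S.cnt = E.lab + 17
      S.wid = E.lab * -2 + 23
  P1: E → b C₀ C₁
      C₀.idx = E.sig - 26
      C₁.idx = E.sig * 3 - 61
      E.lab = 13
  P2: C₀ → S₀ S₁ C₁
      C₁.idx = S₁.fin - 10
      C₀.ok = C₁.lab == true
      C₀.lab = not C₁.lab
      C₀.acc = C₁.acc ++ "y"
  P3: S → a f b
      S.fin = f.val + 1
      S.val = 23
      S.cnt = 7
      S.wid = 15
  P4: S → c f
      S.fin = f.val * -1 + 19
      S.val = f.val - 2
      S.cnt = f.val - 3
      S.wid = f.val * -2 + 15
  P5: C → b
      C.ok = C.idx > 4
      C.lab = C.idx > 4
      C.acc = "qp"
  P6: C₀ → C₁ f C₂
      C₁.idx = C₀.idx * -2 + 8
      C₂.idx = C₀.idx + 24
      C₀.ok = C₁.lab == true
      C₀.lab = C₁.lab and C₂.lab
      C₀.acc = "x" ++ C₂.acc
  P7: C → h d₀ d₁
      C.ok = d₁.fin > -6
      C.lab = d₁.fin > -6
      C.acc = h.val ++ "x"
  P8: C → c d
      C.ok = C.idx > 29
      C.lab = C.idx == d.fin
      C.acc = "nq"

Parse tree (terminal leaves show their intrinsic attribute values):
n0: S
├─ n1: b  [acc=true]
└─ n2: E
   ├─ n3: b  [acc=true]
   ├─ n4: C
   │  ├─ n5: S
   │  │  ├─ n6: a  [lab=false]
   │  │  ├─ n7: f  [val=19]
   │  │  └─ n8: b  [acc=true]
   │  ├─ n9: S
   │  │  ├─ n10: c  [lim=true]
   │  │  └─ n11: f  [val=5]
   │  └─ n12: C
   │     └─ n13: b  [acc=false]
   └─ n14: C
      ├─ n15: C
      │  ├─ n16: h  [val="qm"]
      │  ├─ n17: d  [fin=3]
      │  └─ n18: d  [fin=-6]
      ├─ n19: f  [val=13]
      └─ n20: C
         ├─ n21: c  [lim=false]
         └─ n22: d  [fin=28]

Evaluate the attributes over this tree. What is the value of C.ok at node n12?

1. n1.acc = true  [terminal]
2. n2.ok = "xq"  ["xq"]
3. n2.sig = 22  [22]
4. n3.acc = true  [terminal]
5. n4.idx = -4  [E.sig - 26]
6. n6.lab = false  [terminal]
7. n7.val = 19  [terminal]
8. n8.acc = true  [terminal]
9. n5.fin = 20  [f.val + 1]
10. n5.val = 23  [23]
11. n5.cnt = 7  [7]
12. n5.wid = 15  [15]
13. n10.lim = true  [terminal]
14. n11.val = 5  [terminal]
15. n9.fin = 14  [f.val * -1 + 19]
16. n9.val = 3  [f.val - 2]
17. n9.cnt = 2  [f.val - 3]
18. n9.wid = 5  [f.val * -2 + 15]
19. n12.idx = 4  [S₁.fin - 10]
20. n13.acc = false  [terminal]
21. n12.ok = false  [C.idx > 4]
22. n12.lab = false  [C.idx > 4]
23. n12.acc = "qp"  ["qp"]
24. n4.ok = false  [C₁.lab == true]
25. n4.lab = true  [not C₁.lab]
26. n4.acc = "qpy"  [C₁.acc ++ "y"]
27. n14.idx = 5  [E.sig * 3 - 61]
28. n15.idx = -2  [C₀.idx * -2 + 8]
29. n16.val = "qm"  [terminal]
30. n17.fin = 3  [terminal]
31. n18.fin = -6  [terminal]
32. n15.ok = false  [d₁.fin > -6]
33. n15.lab = false  [d₁.fin > -6]
34. n15.acc = "qmx"  [h.val ++ "x"]
35. n19.val = 13  [terminal]
36. n20.idx = 29  [C₀.idx + 24]
37. n21.lim = false  [terminal]
38. n22.fin = 28  [terminal]
39. n20.ok = false  [C.idx > 29]
40. n20.lab = false  [C.idx == d.fin]
41. n20.acc = "nq"  ["nq"]
42. n14.ok = false  [C₁.lab == true]
43. n14.lab = false  [C₁.lab and C₂.lab]
44. n14.acc = "xnq"  ["x" ++ C₂.acc]
45. n2.lab = 13  [13]
46. n0.fin = 15  [E.lab * 3 - 24]
47. n0.val = 3  [3]
48. n0.cnt = 30  [E.lab + 17]
49. n0.wid = -3  [E.lab * -2 + 23]

false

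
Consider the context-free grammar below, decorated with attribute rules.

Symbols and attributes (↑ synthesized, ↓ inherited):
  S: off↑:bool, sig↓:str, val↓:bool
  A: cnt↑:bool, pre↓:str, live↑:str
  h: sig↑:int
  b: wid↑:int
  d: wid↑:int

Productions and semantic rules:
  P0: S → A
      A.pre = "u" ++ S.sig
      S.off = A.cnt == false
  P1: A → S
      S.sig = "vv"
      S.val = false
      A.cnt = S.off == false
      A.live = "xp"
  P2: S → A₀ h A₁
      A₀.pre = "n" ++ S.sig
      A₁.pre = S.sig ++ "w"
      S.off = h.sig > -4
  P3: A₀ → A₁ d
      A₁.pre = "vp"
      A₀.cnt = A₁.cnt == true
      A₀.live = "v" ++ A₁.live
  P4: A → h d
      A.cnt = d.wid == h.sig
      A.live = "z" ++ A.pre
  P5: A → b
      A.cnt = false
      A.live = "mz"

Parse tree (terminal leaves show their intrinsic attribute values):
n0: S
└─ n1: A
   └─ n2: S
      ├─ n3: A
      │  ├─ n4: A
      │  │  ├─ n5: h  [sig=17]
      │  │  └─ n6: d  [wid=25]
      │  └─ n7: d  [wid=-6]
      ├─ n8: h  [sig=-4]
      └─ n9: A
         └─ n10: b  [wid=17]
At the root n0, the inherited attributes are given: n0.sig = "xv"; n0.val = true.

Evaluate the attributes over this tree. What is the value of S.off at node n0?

false

1. n0.sig = "xv"  [given at root]
2. n0.val = true  [given at root]
3. n1.pre = "uxv"  ["u" ++ S.sig]
4. n2.sig = "vv"  ["vv"]
5. n2.val = false  [false]
6. n3.pre = "nvv"  ["n" ++ S.sig]
7. n4.pre = "vp"  ["vp"]
8. n5.sig = 17  [terminal]
9. n6.wid = 25  [terminal]
10. n4.cnt = false  [d.wid == h.sig]
11. n4.live = "zvp"  ["z" ++ A.pre]
12. n7.wid = -6  [terminal]
13. n3.cnt = false  [A₁.cnt == true]
14. n3.live = "vzvp"  ["v" ++ A₁.live]
15. n8.sig = -4  [terminal]
16. n9.pre = "vvw"  [S.sig ++ "w"]
17. n10.wid = 17  [terminal]
18. n9.cnt = false  [false]
19. n9.live = "mz"  ["mz"]
20. n2.off = false  [h.sig > -4]
21. n1.cnt = true  [S.off == false]
22. n1.live = "xp"  ["xp"]
23. n0.off = false  [A.cnt == false]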